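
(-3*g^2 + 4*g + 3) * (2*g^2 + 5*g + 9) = -6*g^4 - 7*g^3 - g^2 + 51*g + 27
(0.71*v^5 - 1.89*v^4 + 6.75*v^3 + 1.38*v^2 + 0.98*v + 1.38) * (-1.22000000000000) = -0.8662*v^5 + 2.3058*v^4 - 8.235*v^3 - 1.6836*v^2 - 1.1956*v - 1.6836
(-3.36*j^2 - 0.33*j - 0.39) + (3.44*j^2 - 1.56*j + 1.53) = 0.0800000000000001*j^2 - 1.89*j + 1.14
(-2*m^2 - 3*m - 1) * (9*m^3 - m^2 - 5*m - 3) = -18*m^5 - 25*m^4 + 4*m^3 + 22*m^2 + 14*m + 3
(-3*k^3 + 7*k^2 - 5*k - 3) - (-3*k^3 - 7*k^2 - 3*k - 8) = 14*k^2 - 2*k + 5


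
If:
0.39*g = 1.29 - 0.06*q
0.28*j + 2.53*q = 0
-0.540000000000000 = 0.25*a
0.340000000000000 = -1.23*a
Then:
No Solution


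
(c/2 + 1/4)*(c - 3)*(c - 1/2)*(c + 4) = c^4/2 + c^3/2 - 49*c^2/8 - c/8 + 3/2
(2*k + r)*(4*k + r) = 8*k^2 + 6*k*r + r^2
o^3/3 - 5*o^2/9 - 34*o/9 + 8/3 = (o/3 + 1)*(o - 4)*(o - 2/3)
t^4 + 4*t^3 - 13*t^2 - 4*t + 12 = (t - 2)*(t - 1)*(t + 1)*(t + 6)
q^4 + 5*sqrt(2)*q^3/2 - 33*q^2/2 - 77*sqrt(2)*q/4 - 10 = (q - 5*sqrt(2)/2)*(q + sqrt(2)/2)^2*(q + 4*sqrt(2))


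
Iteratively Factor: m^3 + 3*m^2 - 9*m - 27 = (m + 3)*(m^2 - 9) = (m - 3)*(m + 3)*(m + 3)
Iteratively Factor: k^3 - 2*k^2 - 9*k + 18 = (k + 3)*(k^2 - 5*k + 6) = (k - 3)*(k + 3)*(k - 2)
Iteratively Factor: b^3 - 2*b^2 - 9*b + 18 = (b + 3)*(b^2 - 5*b + 6) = (b - 2)*(b + 3)*(b - 3)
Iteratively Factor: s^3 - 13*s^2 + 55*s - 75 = (s - 5)*(s^2 - 8*s + 15) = (s - 5)^2*(s - 3)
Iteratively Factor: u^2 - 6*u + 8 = (u - 2)*(u - 4)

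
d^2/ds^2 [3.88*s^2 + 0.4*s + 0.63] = 7.76000000000000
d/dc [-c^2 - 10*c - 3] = -2*c - 10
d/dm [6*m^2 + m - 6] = 12*m + 1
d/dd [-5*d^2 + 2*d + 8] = 2 - 10*d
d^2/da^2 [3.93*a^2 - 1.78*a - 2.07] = 7.86000000000000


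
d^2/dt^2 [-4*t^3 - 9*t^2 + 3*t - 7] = -24*t - 18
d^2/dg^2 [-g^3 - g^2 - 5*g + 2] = -6*g - 2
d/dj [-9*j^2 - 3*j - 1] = -18*j - 3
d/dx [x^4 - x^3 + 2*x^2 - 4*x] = 4*x^3 - 3*x^2 + 4*x - 4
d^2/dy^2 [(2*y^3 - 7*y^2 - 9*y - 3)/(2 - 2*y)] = (-2*y^3 + 6*y^2 - 6*y + 19)/(y^3 - 3*y^2 + 3*y - 1)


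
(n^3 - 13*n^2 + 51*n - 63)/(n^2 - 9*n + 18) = (n^2 - 10*n + 21)/(n - 6)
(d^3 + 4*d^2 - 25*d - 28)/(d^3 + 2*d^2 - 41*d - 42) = (d - 4)/(d - 6)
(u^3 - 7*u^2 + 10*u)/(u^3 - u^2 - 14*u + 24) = u*(u - 5)/(u^2 + u - 12)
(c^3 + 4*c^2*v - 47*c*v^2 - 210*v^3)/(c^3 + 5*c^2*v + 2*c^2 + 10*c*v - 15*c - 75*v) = (c^2 - c*v - 42*v^2)/(c^2 + 2*c - 15)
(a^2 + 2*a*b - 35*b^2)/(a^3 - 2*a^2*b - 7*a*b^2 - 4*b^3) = (-a^2 - 2*a*b + 35*b^2)/(-a^3 + 2*a^2*b + 7*a*b^2 + 4*b^3)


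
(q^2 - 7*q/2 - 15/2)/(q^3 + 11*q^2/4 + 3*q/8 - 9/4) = 4*(q - 5)/(4*q^2 + 5*q - 6)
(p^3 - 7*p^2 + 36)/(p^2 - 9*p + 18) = p + 2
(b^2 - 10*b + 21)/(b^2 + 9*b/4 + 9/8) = 8*(b^2 - 10*b + 21)/(8*b^2 + 18*b + 9)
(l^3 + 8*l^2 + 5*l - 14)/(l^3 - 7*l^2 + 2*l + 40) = (l^2 + 6*l - 7)/(l^2 - 9*l + 20)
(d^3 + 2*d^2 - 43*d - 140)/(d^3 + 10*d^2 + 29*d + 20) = (d - 7)/(d + 1)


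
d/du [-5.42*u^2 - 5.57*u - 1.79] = -10.84*u - 5.57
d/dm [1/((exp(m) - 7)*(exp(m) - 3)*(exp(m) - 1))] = -((exp(m) - 7)*(exp(m) - 3) + (exp(m) - 7)*(exp(m) - 1) + (exp(m) - 3)*(exp(m) - 1))/(4*(exp(m) - 7)^2*(exp(m) - 3)^2*sinh(m/2)^2)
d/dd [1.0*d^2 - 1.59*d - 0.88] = 2.0*d - 1.59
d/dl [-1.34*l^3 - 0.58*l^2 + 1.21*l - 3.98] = -4.02*l^2 - 1.16*l + 1.21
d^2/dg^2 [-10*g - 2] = 0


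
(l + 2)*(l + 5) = l^2 + 7*l + 10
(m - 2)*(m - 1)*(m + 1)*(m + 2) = m^4 - 5*m^2 + 4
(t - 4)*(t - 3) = t^2 - 7*t + 12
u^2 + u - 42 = (u - 6)*(u + 7)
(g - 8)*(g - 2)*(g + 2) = g^3 - 8*g^2 - 4*g + 32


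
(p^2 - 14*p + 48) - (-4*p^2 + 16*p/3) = 5*p^2 - 58*p/3 + 48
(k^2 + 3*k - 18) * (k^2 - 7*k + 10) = k^4 - 4*k^3 - 29*k^2 + 156*k - 180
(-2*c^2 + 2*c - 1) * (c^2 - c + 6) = -2*c^4 + 4*c^3 - 15*c^2 + 13*c - 6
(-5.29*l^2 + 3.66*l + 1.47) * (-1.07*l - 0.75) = 5.6603*l^3 + 0.0512999999999999*l^2 - 4.3179*l - 1.1025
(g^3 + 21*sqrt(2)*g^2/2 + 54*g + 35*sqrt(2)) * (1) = g^3 + 21*sqrt(2)*g^2/2 + 54*g + 35*sqrt(2)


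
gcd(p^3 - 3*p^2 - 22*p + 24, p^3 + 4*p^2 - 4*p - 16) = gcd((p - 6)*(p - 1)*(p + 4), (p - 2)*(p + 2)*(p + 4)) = p + 4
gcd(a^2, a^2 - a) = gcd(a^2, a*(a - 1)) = a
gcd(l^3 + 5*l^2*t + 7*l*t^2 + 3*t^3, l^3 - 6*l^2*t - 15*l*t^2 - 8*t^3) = l^2 + 2*l*t + t^2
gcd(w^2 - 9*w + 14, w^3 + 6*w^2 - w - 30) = w - 2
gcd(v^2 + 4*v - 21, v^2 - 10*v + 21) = v - 3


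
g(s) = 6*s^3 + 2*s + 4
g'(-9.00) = 1460.00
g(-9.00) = -4388.00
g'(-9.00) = 1460.00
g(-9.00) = -4388.00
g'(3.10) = 174.98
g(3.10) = 188.95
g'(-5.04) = 459.23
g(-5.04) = -774.22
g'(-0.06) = 2.06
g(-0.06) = 3.88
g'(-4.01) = 291.44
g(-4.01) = -390.91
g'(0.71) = 11.07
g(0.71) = 7.57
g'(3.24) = 190.96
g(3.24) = 214.55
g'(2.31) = 98.05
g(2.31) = 82.58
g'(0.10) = 2.18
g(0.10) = 4.21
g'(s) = 18*s^2 + 2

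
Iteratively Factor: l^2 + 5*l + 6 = (l + 3)*(l + 2)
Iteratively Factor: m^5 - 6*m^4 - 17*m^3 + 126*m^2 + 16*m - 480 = (m - 5)*(m^4 - m^3 - 22*m^2 + 16*m + 96) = (m - 5)*(m - 3)*(m^3 + 2*m^2 - 16*m - 32) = (m - 5)*(m - 4)*(m - 3)*(m^2 + 6*m + 8) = (m - 5)*(m - 4)*(m - 3)*(m + 4)*(m + 2)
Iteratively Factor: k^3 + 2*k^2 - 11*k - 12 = (k + 4)*(k^2 - 2*k - 3) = (k - 3)*(k + 4)*(k + 1)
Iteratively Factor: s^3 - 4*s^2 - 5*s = (s + 1)*(s^2 - 5*s) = s*(s + 1)*(s - 5)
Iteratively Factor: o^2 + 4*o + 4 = (o + 2)*(o + 2)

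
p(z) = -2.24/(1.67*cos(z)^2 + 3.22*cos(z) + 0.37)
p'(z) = -2.24*(3.34*sin(z)*cos(z) + 3.22*sin(z))/(1.67*cos(z)^2 + 3.22*cos(z) + 0.37)^2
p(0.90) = -0.74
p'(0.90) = -1.02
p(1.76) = 12.69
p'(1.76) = -182.97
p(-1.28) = -1.57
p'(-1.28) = 4.38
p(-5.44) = -0.69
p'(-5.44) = -0.86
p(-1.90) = 4.51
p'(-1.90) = 18.41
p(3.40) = 1.89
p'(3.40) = -0.00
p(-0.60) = -0.54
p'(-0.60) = 0.44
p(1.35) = -1.94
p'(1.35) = -6.47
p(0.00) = -0.43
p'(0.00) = 0.00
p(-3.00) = 1.90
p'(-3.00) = -0.02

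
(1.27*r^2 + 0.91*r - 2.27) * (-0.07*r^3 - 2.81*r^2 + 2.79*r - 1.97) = -0.0889*r^5 - 3.6324*r^4 + 1.1451*r^3 + 6.4157*r^2 - 8.126*r + 4.4719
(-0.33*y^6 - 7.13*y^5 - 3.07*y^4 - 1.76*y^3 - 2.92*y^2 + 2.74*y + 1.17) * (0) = 0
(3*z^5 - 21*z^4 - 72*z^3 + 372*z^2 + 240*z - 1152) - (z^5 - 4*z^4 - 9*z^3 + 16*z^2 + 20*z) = 2*z^5 - 17*z^4 - 63*z^3 + 356*z^2 + 220*z - 1152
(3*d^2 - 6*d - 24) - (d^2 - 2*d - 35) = 2*d^2 - 4*d + 11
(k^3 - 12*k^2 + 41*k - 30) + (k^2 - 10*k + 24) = k^3 - 11*k^2 + 31*k - 6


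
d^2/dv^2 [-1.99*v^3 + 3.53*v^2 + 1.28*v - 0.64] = 7.06 - 11.94*v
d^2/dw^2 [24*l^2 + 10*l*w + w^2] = 2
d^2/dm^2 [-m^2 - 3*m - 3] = -2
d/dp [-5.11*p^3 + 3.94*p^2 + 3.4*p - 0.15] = -15.33*p^2 + 7.88*p + 3.4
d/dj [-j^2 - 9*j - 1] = -2*j - 9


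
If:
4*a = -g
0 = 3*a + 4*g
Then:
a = 0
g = 0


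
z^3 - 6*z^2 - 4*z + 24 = (z - 6)*(z - 2)*(z + 2)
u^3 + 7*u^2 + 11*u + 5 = (u + 1)^2*(u + 5)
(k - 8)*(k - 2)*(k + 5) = k^3 - 5*k^2 - 34*k + 80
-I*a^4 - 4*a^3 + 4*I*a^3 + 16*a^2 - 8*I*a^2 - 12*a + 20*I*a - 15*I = (a - 3)*(a - 5*I)*(a + I)*(-I*a + I)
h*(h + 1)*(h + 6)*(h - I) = h^4 + 7*h^3 - I*h^3 + 6*h^2 - 7*I*h^2 - 6*I*h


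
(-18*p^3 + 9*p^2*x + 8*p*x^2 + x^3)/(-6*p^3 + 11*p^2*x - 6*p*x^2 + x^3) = (18*p^2 + 9*p*x + x^2)/(6*p^2 - 5*p*x + x^2)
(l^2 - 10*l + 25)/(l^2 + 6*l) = (l^2 - 10*l + 25)/(l*(l + 6))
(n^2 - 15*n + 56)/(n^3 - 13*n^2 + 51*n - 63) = (n - 8)/(n^2 - 6*n + 9)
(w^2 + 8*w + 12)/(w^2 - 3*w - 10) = (w + 6)/(w - 5)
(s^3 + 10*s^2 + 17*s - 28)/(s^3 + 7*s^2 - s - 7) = (s + 4)/(s + 1)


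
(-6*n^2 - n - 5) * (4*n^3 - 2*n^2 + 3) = -24*n^5 + 8*n^4 - 18*n^3 - 8*n^2 - 3*n - 15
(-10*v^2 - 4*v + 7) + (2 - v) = -10*v^2 - 5*v + 9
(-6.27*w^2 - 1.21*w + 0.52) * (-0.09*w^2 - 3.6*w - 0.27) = 0.5643*w^4 + 22.6809*w^3 + 6.0021*w^2 - 1.5453*w - 0.1404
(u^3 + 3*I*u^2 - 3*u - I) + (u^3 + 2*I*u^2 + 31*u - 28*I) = 2*u^3 + 5*I*u^2 + 28*u - 29*I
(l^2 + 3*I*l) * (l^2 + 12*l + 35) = l^4 + 12*l^3 + 3*I*l^3 + 35*l^2 + 36*I*l^2 + 105*I*l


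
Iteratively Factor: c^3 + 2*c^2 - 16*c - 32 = (c - 4)*(c^2 + 6*c + 8) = (c - 4)*(c + 4)*(c + 2)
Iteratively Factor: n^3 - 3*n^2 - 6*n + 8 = (n + 2)*(n^2 - 5*n + 4) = (n - 1)*(n + 2)*(n - 4)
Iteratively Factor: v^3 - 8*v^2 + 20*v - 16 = (v - 2)*(v^2 - 6*v + 8) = (v - 4)*(v - 2)*(v - 2)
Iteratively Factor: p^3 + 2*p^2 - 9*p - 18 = (p + 3)*(p^2 - p - 6) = (p - 3)*(p + 3)*(p + 2)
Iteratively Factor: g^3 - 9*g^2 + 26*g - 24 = (g - 4)*(g^2 - 5*g + 6) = (g - 4)*(g - 3)*(g - 2)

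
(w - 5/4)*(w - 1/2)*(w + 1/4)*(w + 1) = w^4 - w^3/2 - 21*w^2/16 + 11*w/32 + 5/32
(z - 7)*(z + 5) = z^2 - 2*z - 35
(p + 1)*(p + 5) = p^2 + 6*p + 5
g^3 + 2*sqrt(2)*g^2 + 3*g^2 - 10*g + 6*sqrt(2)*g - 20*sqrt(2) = (g - 2)*(g + 5)*(g + 2*sqrt(2))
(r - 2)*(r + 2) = r^2 - 4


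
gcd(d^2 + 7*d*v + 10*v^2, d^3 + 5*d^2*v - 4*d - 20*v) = d + 5*v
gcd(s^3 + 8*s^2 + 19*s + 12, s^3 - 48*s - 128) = s + 4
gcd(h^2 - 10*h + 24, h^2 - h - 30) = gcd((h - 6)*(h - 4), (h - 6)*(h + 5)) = h - 6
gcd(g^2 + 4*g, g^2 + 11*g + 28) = g + 4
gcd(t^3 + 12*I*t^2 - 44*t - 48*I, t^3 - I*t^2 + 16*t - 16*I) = t + 4*I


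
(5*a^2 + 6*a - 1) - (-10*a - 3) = 5*a^2 + 16*a + 2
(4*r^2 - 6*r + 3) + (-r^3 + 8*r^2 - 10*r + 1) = -r^3 + 12*r^2 - 16*r + 4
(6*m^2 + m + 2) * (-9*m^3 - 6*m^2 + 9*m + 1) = -54*m^5 - 45*m^4 + 30*m^3 + 3*m^2 + 19*m + 2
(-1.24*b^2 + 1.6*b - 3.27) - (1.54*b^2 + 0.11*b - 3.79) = -2.78*b^2 + 1.49*b + 0.52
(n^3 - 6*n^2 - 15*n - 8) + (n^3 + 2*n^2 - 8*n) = 2*n^3 - 4*n^2 - 23*n - 8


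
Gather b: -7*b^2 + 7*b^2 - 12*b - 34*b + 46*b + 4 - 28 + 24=0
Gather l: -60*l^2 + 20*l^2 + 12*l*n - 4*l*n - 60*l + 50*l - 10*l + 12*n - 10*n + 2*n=-40*l^2 + l*(8*n - 20) + 4*n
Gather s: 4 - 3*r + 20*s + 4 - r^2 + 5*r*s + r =-r^2 - 2*r + s*(5*r + 20) + 8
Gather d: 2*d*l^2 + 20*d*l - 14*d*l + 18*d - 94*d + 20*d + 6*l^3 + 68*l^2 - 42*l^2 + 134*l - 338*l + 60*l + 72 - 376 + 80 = d*(2*l^2 + 6*l - 56) + 6*l^3 + 26*l^2 - 144*l - 224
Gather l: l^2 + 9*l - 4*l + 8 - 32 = l^2 + 5*l - 24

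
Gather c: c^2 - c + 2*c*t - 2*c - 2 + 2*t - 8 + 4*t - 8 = c^2 + c*(2*t - 3) + 6*t - 18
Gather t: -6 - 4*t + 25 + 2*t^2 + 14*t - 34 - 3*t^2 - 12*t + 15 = -t^2 - 2*t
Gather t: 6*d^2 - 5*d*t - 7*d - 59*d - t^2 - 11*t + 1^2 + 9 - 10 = 6*d^2 - 66*d - t^2 + t*(-5*d - 11)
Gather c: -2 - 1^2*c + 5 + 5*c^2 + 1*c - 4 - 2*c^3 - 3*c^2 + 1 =-2*c^3 + 2*c^2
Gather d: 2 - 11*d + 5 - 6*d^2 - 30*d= -6*d^2 - 41*d + 7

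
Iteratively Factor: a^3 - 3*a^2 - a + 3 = (a - 1)*(a^2 - 2*a - 3) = (a - 1)*(a + 1)*(a - 3)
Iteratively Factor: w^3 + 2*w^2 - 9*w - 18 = (w + 2)*(w^2 - 9) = (w - 3)*(w + 2)*(w + 3)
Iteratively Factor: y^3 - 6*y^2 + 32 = (y - 4)*(y^2 - 2*y - 8) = (y - 4)*(y + 2)*(y - 4)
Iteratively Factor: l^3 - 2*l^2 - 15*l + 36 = (l + 4)*(l^2 - 6*l + 9) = (l - 3)*(l + 4)*(l - 3)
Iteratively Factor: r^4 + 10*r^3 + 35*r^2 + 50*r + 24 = (r + 1)*(r^3 + 9*r^2 + 26*r + 24) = (r + 1)*(r + 2)*(r^2 + 7*r + 12) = (r + 1)*(r + 2)*(r + 4)*(r + 3)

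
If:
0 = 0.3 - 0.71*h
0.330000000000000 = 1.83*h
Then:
No Solution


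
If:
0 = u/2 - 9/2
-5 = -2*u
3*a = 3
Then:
No Solution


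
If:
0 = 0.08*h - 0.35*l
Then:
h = 4.375*l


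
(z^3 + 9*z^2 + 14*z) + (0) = z^3 + 9*z^2 + 14*z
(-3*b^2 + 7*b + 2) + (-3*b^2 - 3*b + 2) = -6*b^2 + 4*b + 4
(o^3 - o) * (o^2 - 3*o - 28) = o^5 - 3*o^4 - 29*o^3 + 3*o^2 + 28*o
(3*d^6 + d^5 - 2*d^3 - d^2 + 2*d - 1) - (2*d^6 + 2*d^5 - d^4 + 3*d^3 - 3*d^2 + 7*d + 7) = d^6 - d^5 + d^4 - 5*d^3 + 2*d^2 - 5*d - 8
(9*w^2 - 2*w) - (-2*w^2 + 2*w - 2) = 11*w^2 - 4*w + 2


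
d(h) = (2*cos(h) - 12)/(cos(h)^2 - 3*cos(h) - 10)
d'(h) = (2*sin(h)*cos(h) - 3*sin(h))*(2*cos(h) - 12)/(cos(h)^2 - 3*cos(h) - 10)^2 - 2*sin(h)/(cos(h)^2 - 3*cos(h) - 10) = 2*(cos(h)^2 - 12*cos(h) + 28)*sin(h)/(sin(h)^2 + 3*cos(h) + 9)^2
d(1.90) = 1.42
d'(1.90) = 0.76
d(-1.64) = 1.24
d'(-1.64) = -0.60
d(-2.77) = 2.19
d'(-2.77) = -0.72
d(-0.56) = 0.87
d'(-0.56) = -0.14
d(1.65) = 1.25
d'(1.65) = 0.61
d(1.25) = 1.05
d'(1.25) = 0.39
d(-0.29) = 0.84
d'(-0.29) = -0.07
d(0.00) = 0.83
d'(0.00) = 0.00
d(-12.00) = 0.87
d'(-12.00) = 0.14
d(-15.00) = 1.89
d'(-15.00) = -0.96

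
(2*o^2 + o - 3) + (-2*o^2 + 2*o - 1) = 3*o - 4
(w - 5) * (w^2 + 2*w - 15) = w^3 - 3*w^2 - 25*w + 75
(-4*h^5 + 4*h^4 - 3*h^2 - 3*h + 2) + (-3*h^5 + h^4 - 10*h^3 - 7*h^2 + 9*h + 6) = -7*h^5 + 5*h^4 - 10*h^3 - 10*h^2 + 6*h + 8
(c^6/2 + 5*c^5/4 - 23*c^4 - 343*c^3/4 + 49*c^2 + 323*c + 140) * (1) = c^6/2 + 5*c^5/4 - 23*c^4 - 343*c^3/4 + 49*c^2 + 323*c + 140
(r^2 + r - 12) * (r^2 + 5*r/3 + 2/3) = r^4 + 8*r^3/3 - 29*r^2/3 - 58*r/3 - 8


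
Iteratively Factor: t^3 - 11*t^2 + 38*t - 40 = (t - 5)*(t^2 - 6*t + 8) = (t - 5)*(t - 2)*(t - 4)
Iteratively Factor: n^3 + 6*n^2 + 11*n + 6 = (n + 3)*(n^2 + 3*n + 2) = (n + 1)*(n + 3)*(n + 2)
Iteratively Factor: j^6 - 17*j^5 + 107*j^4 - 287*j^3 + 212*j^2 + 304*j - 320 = (j - 4)*(j^5 - 13*j^4 + 55*j^3 - 67*j^2 - 56*j + 80) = (j - 5)*(j - 4)*(j^4 - 8*j^3 + 15*j^2 + 8*j - 16) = (j - 5)*(j - 4)*(j - 1)*(j^3 - 7*j^2 + 8*j + 16) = (j - 5)*(j - 4)*(j - 1)*(j + 1)*(j^2 - 8*j + 16) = (j - 5)*(j - 4)^2*(j - 1)*(j + 1)*(j - 4)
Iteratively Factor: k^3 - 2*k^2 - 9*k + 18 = (k + 3)*(k^2 - 5*k + 6) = (k - 2)*(k + 3)*(k - 3)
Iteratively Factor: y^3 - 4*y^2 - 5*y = (y + 1)*(y^2 - 5*y) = (y - 5)*(y + 1)*(y)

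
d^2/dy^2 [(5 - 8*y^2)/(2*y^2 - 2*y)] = (-8*y^3 + 15*y^2 - 15*y + 5)/(y^3*(y^3 - 3*y^2 + 3*y - 1))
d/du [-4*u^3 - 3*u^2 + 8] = 6*u*(-2*u - 1)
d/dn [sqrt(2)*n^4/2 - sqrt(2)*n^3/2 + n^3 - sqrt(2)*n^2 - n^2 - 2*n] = 2*sqrt(2)*n^3 - 3*sqrt(2)*n^2/2 + 3*n^2 - 2*sqrt(2)*n - 2*n - 2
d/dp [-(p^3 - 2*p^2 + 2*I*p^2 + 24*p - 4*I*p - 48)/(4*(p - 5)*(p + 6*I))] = (-p^2 + 10*p - 10 - 12*I)/(4*(p^2 - 10*p + 25))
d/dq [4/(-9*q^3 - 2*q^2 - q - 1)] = 4*(27*q^2 + 4*q + 1)/(9*q^3 + 2*q^2 + q + 1)^2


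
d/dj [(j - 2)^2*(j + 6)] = (j - 2)*(3*j + 10)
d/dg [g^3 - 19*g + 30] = 3*g^2 - 19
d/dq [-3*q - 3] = -3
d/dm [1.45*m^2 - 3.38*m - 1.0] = 2.9*m - 3.38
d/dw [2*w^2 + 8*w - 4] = 4*w + 8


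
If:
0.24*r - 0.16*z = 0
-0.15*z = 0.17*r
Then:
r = 0.00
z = 0.00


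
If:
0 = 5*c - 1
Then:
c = 1/5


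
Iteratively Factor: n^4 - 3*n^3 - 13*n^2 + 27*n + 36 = (n + 3)*(n^3 - 6*n^2 + 5*n + 12) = (n - 3)*(n + 3)*(n^2 - 3*n - 4) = (n - 4)*(n - 3)*(n + 3)*(n + 1)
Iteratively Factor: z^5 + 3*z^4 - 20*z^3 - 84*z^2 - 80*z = (z + 2)*(z^4 + z^3 - 22*z^2 - 40*z) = z*(z + 2)*(z^3 + z^2 - 22*z - 40) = z*(z - 5)*(z + 2)*(z^2 + 6*z + 8) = z*(z - 5)*(z + 2)^2*(z + 4)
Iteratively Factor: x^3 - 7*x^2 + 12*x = (x)*(x^2 - 7*x + 12) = x*(x - 4)*(x - 3)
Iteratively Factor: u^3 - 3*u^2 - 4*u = (u)*(u^2 - 3*u - 4) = u*(u + 1)*(u - 4)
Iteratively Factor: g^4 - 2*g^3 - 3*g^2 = (g)*(g^3 - 2*g^2 - 3*g) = g*(g + 1)*(g^2 - 3*g) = g^2*(g + 1)*(g - 3)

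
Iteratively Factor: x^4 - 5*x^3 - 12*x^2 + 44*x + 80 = (x - 4)*(x^3 - x^2 - 16*x - 20) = (x - 4)*(x + 2)*(x^2 - 3*x - 10) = (x - 5)*(x - 4)*(x + 2)*(x + 2)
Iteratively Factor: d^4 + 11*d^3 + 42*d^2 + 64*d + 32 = (d + 4)*(d^3 + 7*d^2 + 14*d + 8) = (d + 1)*(d + 4)*(d^2 + 6*d + 8) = (d + 1)*(d + 4)^2*(d + 2)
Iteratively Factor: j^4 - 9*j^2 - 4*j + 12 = (j + 2)*(j^3 - 2*j^2 - 5*j + 6) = (j - 3)*(j + 2)*(j^2 + j - 2) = (j - 3)*(j + 2)^2*(j - 1)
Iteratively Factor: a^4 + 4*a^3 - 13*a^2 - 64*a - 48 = (a + 3)*(a^3 + a^2 - 16*a - 16) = (a - 4)*(a + 3)*(a^2 + 5*a + 4) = (a - 4)*(a + 3)*(a + 4)*(a + 1)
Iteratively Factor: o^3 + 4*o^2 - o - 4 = (o - 1)*(o^2 + 5*o + 4) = (o - 1)*(o + 4)*(o + 1)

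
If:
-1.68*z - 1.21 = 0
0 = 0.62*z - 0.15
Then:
No Solution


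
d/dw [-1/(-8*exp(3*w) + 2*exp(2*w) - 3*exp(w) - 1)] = (-24*exp(2*w) + 4*exp(w) - 3)*exp(w)/(8*exp(3*w) - 2*exp(2*w) + 3*exp(w) + 1)^2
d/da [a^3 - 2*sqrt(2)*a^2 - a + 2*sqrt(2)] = 3*a^2 - 4*sqrt(2)*a - 1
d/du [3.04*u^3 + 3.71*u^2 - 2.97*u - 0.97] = 9.12*u^2 + 7.42*u - 2.97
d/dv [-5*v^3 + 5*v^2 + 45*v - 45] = -15*v^2 + 10*v + 45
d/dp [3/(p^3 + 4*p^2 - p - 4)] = 3*(-3*p^2 - 8*p + 1)/(p^3 + 4*p^2 - p - 4)^2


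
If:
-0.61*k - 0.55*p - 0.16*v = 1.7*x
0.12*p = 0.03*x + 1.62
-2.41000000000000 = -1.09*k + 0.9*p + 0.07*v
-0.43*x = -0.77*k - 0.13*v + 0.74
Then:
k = 9.27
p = 12.95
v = -56.51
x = -2.20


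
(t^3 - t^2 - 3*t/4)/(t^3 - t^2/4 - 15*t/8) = 2*(2*t + 1)/(4*t + 5)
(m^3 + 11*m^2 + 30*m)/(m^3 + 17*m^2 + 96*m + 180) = m/(m + 6)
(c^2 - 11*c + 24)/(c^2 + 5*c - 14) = (c^2 - 11*c + 24)/(c^2 + 5*c - 14)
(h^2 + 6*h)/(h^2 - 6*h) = (h + 6)/(h - 6)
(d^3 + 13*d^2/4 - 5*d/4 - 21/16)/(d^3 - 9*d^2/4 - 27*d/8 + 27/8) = (4*d^2 + 16*d + 7)/(2*(2*d^2 - 3*d - 9))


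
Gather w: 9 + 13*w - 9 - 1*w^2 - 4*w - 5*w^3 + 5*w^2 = -5*w^3 + 4*w^2 + 9*w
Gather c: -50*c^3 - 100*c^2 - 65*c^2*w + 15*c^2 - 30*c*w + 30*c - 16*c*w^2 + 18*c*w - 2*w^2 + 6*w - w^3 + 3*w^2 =-50*c^3 + c^2*(-65*w - 85) + c*(-16*w^2 - 12*w + 30) - w^3 + w^2 + 6*w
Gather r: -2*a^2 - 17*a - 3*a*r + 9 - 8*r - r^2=-2*a^2 - 17*a - r^2 + r*(-3*a - 8) + 9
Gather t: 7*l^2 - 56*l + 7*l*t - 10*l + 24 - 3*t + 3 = 7*l^2 - 66*l + t*(7*l - 3) + 27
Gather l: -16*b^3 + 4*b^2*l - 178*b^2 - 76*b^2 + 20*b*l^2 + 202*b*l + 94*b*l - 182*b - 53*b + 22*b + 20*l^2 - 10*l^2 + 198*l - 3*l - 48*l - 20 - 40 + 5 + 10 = -16*b^3 - 254*b^2 - 213*b + l^2*(20*b + 10) + l*(4*b^2 + 296*b + 147) - 45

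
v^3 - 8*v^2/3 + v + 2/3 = (v - 2)*(v - 1)*(v + 1/3)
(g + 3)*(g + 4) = g^2 + 7*g + 12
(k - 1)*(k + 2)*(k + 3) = k^3 + 4*k^2 + k - 6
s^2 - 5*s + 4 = (s - 4)*(s - 1)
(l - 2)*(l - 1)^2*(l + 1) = l^4 - 3*l^3 + l^2 + 3*l - 2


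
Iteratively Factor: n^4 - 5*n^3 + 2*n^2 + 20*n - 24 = (n + 2)*(n^3 - 7*n^2 + 16*n - 12) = (n - 3)*(n + 2)*(n^2 - 4*n + 4) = (n - 3)*(n - 2)*(n + 2)*(n - 2)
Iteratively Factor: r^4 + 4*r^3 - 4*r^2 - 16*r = (r + 2)*(r^3 + 2*r^2 - 8*r) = (r - 2)*(r + 2)*(r^2 + 4*r) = (r - 2)*(r + 2)*(r + 4)*(r)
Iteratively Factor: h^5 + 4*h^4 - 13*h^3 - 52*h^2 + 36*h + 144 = (h + 3)*(h^4 + h^3 - 16*h^2 - 4*h + 48) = (h - 3)*(h + 3)*(h^3 + 4*h^2 - 4*h - 16) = (h - 3)*(h - 2)*(h + 3)*(h^2 + 6*h + 8) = (h - 3)*(h - 2)*(h + 2)*(h + 3)*(h + 4)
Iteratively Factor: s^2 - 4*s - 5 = (s - 5)*(s + 1)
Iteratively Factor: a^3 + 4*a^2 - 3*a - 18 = (a - 2)*(a^2 + 6*a + 9) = (a - 2)*(a + 3)*(a + 3)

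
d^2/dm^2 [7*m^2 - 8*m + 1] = 14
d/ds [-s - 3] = -1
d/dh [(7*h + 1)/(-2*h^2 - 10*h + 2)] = (7*h^2/2 + h + 6)/(h^4 + 10*h^3 + 23*h^2 - 10*h + 1)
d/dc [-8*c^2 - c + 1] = -16*c - 1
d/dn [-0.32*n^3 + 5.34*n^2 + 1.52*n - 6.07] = -0.96*n^2 + 10.68*n + 1.52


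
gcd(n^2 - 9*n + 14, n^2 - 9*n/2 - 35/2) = n - 7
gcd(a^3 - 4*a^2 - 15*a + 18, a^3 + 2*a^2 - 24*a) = 1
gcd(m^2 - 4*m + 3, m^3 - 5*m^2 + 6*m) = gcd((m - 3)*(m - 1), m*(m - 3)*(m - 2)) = m - 3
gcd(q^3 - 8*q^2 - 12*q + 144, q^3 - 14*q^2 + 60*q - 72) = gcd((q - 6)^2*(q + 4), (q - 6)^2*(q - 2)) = q^2 - 12*q + 36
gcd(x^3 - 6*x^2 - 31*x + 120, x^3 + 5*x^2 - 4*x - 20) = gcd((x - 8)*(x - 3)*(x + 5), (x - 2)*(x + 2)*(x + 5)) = x + 5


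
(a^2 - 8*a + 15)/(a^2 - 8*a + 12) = (a^2 - 8*a + 15)/(a^2 - 8*a + 12)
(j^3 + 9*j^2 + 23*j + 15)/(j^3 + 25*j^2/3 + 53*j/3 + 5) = 3*(j + 1)/(3*j + 1)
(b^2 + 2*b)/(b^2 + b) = (b + 2)/(b + 1)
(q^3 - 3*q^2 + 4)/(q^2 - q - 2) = q - 2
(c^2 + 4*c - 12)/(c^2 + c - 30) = (c - 2)/(c - 5)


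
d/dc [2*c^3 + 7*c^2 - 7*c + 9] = 6*c^2 + 14*c - 7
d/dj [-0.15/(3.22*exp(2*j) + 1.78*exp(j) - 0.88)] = (0.966*exp(j) + 0.267)*exp(j)/(3.22*exp(2*j) + 1.78*exp(j) - 0.88)^2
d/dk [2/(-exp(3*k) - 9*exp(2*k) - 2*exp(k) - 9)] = (6*exp(2*k) + 36*exp(k) + 4)*exp(k)/(exp(3*k) + 9*exp(2*k) + 2*exp(k) + 9)^2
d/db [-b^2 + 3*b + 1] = 3 - 2*b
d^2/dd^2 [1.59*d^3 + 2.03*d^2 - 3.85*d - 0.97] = 9.54*d + 4.06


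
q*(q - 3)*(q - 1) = q^3 - 4*q^2 + 3*q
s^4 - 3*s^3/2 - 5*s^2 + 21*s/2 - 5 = (s - 2)*(s - 1)^2*(s + 5/2)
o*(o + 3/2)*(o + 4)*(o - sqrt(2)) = o^4 - sqrt(2)*o^3 + 11*o^3/2 - 11*sqrt(2)*o^2/2 + 6*o^2 - 6*sqrt(2)*o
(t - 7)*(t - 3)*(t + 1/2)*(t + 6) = t^4 - 7*t^3/2 - 41*t^2 + 213*t/2 + 63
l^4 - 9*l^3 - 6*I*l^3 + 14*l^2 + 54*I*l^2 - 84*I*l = l*(l - 7)*(l - 2)*(l - 6*I)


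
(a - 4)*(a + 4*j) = a^2 + 4*a*j - 4*a - 16*j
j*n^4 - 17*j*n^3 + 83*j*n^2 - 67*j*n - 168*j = (n - 8)*(n - 7)*(n - 3)*(j*n + j)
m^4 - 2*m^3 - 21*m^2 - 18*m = m*(m - 6)*(m + 1)*(m + 3)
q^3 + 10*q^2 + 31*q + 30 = (q + 2)*(q + 3)*(q + 5)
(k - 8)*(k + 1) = k^2 - 7*k - 8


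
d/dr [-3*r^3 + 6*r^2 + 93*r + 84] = -9*r^2 + 12*r + 93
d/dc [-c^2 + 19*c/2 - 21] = 19/2 - 2*c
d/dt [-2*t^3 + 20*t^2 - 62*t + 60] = -6*t^2 + 40*t - 62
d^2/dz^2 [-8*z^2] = -16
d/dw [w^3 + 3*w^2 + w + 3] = 3*w^2 + 6*w + 1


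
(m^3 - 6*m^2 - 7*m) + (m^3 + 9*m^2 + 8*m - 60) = 2*m^3 + 3*m^2 + m - 60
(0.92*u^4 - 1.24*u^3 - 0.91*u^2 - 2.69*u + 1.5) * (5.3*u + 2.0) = 4.876*u^5 - 4.732*u^4 - 7.303*u^3 - 16.077*u^2 + 2.57*u + 3.0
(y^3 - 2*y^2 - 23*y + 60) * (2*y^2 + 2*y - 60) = 2*y^5 - 2*y^4 - 110*y^3 + 194*y^2 + 1500*y - 3600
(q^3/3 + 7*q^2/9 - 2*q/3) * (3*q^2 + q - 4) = q^5 + 8*q^4/3 - 23*q^3/9 - 34*q^2/9 + 8*q/3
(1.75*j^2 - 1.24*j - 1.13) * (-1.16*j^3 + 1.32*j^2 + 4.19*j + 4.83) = -2.03*j^5 + 3.7484*j^4 + 7.0065*j^3 + 1.7653*j^2 - 10.7239*j - 5.4579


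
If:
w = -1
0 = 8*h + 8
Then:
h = -1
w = -1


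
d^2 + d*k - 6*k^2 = (d - 2*k)*(d + 3*k)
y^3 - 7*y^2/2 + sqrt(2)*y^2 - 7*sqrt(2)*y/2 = y*(y - 7/2)*(y + sqrt(2))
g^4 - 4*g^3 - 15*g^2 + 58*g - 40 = (g - 5)*(g - 2)*(g - 1)*(g + 4)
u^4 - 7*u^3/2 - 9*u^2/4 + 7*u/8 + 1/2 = (u - 4)*(u - 1/2)*(u + 1/2)^2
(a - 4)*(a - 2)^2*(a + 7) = a^4 - a^3 - 36*a^2 + 124*a - 112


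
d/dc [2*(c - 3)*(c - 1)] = 4*c - 8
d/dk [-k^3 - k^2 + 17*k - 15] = -3*k^2 - 2*k + 17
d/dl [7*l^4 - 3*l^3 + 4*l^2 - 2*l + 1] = 28*l^3 - 9*l^2 + 8*l - 2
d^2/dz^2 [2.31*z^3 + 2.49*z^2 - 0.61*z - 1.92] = 13.86*z + 4.98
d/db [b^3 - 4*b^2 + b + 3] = 3*b^2 - 8*b + 1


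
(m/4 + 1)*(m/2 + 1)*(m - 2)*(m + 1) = m^4/8 + 5*m^3/8 - 5*m/2 - 2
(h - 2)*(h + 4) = h^2 + 2*h - 8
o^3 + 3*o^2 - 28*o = o*(o - 4)*(o + 7)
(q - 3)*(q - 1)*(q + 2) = q^3 - 2*q^2 - 5*q + 6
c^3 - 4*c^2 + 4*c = c*(c - 2)^2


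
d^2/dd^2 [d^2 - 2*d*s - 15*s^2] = 2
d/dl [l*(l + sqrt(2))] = 2*l + sqrt(2)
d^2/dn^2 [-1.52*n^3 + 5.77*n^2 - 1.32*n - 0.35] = 11.54 - 9.12*n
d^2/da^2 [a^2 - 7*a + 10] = 2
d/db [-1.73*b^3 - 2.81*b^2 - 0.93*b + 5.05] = -5.19*b^2 - 5.62*b - 0.93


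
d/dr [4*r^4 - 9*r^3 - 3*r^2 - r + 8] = 16*r^3 - 27*r^2 - 6*r - 1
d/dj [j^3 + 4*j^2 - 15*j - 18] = 3*j^2 + 8*j - 15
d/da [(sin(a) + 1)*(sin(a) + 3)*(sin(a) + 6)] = (3*sin(a)^2 + 20*sin(a) + 27)*cos(a)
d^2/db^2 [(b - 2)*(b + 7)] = 2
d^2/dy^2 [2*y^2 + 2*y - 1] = 4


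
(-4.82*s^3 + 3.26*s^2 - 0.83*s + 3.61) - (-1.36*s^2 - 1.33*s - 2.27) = -4.82*s^3 + 4.62*s^2 + 0.5*s + 5.88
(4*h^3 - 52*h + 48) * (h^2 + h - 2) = 4*h^5 + 4*h^4 - 60*h^3 - 4*h^2 + 152*h - 96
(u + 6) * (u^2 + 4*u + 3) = u^3 + 10*u^2 + 27*u + 18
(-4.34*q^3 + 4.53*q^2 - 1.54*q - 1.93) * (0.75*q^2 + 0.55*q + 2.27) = -3.255*q^5 + 1.0105*q^4 - 8.5153*q^3 + 7.9886*q^2 - 4.5573*q - 4.3811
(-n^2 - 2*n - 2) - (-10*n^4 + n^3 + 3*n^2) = 10*n^4 - n^3 - 4*n^2 - 2*n - 2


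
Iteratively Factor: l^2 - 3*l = (l)*(l - 3)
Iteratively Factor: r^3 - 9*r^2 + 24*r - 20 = (r - 5)*(r^2 - 4*r + 4) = (r - 5)*(r - 2)*(r - 2)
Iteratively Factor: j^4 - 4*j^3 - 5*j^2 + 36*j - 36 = (j - 2)*(j^3 - 2*j^2 - 9*j + 18) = (j - 2)*(j + 3)*(j^2 - 5*j + 6) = (j - 2)^2*(j + 3)*(j - 3)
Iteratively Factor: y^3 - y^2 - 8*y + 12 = (y + 3)*(y^2 - 4*y + 4) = (y - 2)*(y + 3)*(y - 2)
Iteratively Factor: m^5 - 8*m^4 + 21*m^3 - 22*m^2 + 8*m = (m)*(m^4 - 8*m^3 + 21*m^2 - 22*m + 8) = m*(m - 2)*(m^3 - 6*m^2 + 9*m - 4) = m*(m - 2)*(m - 1)*(m^2 - 5*m + 4) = m*(m - 4)*(m - 2)*(m - 1)*(m - 1)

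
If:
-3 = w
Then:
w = -3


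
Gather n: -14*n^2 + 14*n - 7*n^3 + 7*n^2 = -7*n^3 - 7*n^2 + 14*n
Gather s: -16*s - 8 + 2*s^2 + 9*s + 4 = 2*s^2 - 7*s - 4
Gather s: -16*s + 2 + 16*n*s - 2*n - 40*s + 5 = -2*n + s*(16*n - 56) + 7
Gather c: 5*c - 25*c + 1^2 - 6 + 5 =-20*c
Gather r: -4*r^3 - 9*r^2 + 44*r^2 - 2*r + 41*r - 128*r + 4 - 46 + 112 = -4*r^3 + 35*r^2 - 89*r + 70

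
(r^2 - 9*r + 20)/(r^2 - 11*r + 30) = (r - 4)/(r - 6)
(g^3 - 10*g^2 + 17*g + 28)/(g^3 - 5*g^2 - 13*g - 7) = (g - 4)/(g + 1)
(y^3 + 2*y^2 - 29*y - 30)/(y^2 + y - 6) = (y^3 + 2*y^2 - 29*y - 30)/(y^2 + y - 6)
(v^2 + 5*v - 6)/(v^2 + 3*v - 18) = (v - 1)/(v - 3)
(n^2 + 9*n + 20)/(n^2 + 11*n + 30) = (n + 4)/(n + 6)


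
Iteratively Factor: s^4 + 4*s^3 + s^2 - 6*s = (s)*(s^3 + 4*s^2 + s - 6) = s*(s - 1)*(s^2 + 5*s + 6) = s*(s - 1)*(s + 3)*(s + 2)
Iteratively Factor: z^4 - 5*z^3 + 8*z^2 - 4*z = (z - 2)*(z^3 - 3*z^2 + 2*z) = (z - 2)*(z - 1)*(z^2 - 2*z) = (z - 2)^2*(z - 1)*(z)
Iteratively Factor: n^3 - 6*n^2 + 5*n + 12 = (n - 4)*(n^2 - 2*n - 3) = (n - 4)*(n - 3)*(n + 1)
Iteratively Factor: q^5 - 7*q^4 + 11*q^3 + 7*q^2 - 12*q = (q + 1)*(q^4 - 8*q^3 + 19*q^2 - 12*q) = (q - 3)*(q + 1)*(q^3 - 5*q^2 + 4*q) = (q - 3)*(q - 1)*(q + 1)*(q^2 - 4*q) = (q - 4)*(q - 3)*(q - 1)*(q + 1)*(q)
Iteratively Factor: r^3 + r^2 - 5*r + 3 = (r + 3)*(r^2 - 2*r + 1) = (r - 1)*(r + 3)*(r - 1)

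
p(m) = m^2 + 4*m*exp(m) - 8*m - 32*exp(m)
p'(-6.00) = -20.13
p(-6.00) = 83.86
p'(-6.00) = -20.13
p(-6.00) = 83.86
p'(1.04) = -73.37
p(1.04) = -86.00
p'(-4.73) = -17.87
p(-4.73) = 59.76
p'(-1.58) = -18.23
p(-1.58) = 7.24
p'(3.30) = -402.67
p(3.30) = -525.23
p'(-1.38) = -19.19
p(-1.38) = 3.51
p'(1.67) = -117.92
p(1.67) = -145.08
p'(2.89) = -298.03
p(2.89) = -382.55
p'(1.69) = -119.73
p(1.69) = -147.45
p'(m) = 4*m*exp(m) + 2*m - 28*exp(m) - 8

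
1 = 1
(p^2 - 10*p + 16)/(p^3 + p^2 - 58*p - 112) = (p - 2)/(p^2 + 9*p + 14)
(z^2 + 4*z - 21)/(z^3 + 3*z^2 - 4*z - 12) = (z^2 + 4*z - 21)/(z^3 + 3*z^2 - 4*z - 12)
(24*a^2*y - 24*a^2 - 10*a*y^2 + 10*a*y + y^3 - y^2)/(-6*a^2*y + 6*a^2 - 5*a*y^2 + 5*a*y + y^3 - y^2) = (-4*a + y)/(a + y)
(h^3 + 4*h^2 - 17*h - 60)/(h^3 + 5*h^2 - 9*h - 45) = (h - 4)/(h - 3)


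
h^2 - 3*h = h*(h - 3)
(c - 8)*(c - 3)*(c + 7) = c^3 - 4*c^2 - 53*c + 168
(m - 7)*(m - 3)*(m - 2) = m^3 - 12*m^2 + 41*m - 42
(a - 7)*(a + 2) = a^2 - 5*a - 14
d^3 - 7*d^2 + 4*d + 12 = (d - 6)*(d - 2)*(d + 1)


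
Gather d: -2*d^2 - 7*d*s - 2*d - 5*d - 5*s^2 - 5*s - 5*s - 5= -2*d^2 + d*(-7*s - 7) - 5*s^2 - 10*s - 5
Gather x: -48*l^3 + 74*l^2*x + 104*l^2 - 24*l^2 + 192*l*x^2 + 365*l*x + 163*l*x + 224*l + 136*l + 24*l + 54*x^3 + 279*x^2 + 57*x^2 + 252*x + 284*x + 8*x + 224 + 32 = -48*l^3 + 80*l^2 + 384*l + 54*x^3 + x^2*(192*l + 336) + x*(74*l^2 + 528*l + 544) + 256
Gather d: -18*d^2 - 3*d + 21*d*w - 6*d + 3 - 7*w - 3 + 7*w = -18*d^2 + d*(21*w - 9)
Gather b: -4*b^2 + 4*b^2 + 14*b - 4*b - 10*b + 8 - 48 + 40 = 0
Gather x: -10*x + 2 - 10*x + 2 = 4 - 20*x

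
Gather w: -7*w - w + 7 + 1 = 8 - 8*w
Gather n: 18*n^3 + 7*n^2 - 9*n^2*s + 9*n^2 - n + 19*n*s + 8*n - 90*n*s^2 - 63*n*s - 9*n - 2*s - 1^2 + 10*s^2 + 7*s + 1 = 18*n^3 + n^2*(16 - 9*s) + n*(-90*s^2 - 44*s - 2) + 10*s^2 + 5*s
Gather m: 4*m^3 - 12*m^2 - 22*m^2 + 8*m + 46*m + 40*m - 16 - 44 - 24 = 4*m^3 - 34*m^2 + 94*m - 84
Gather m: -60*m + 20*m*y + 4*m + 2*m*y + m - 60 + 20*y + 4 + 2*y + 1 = m*(22*y - 55) + 22*y - 55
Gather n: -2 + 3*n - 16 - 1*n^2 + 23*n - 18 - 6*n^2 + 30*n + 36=-7*n^2 + 56*n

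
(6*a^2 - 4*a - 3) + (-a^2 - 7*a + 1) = 5*a^2 - 11*a - 2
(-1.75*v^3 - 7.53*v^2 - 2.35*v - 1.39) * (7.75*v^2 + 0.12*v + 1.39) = -13.5625*v^5 - 58.5675*v^4 - 21.5486*v^3 - 21.5212*v^2 - 3.4333*v - 1.9321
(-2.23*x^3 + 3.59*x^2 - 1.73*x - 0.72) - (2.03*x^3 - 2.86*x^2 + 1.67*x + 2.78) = -4.26*x^3 + 6.45*x^2 - 3.4*x - 3.5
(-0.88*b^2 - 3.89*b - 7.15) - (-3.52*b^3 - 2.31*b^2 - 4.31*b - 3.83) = 3.52*b^3 + 1.43*b^2 + 0.419999999999999*b - 3.32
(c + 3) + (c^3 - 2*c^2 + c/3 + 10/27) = c^3 - 2*c^2 + 4*c/3 + 91/27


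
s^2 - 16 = (s - 4)*(s + 4)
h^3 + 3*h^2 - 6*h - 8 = (h - 2)*(h + 1)*(h + 4)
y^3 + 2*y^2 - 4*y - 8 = (y - 2)*(y + 2)^2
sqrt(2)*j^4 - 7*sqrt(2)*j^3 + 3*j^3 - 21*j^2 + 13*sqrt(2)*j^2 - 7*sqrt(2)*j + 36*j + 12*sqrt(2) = (j - 4)*(j - 3)*(j + sqrt(2))*(sqrt(2)*j + 1)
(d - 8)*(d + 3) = d^2 - 5*d - 24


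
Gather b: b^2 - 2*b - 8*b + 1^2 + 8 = b^2 - 10*b + 9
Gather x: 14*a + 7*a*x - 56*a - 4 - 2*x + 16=-42*a + x*(7*a - 2) + 12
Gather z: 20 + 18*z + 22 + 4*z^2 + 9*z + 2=4*z^2 + 27*z + 44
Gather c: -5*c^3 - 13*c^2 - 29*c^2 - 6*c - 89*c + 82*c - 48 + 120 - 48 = -5*c^3 - 42*c^2 - 13*c + 24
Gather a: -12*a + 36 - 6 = 30 - 12*a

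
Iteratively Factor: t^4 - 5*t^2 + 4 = (t + 2)*(t^3 - 2*t^2 - t + 2) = (t - 2)*(t + 2)*(t^2 - 1) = (t - 2)*(t - 1)*(t + 2)*(t + 1)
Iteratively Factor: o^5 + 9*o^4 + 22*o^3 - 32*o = (o)*(o^4 + 9*o^3 + 22*o^2 - 32) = o*(o + 4)*(o^3 + 5*o^2 + 2*o - 8) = o*(o + 4)^2*(o^2 + o - 2) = o*(o + 2)*(o + 4)^2*(o - 1)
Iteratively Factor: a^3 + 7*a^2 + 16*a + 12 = (a + 2)*(a^2 + 5*a + 6) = (a + 2)*(a + 3)*(a + 2)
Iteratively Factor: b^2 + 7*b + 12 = (b + 4)*(b + 3)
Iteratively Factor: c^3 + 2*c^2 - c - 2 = (c - 1)*(c^2 + 3*c + 2) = (c - 1)*(c + 2)*(c + 1)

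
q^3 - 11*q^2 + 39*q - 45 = (q - 5)*(q - 3)^2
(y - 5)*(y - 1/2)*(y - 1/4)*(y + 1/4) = y^4 - 11*y^3/2 + 39*y^2/16 + 11*y/32 - 5/32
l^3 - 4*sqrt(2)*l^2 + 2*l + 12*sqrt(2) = (l - 3*sqrt(2))*(l - 2*sqrt(2))*(l + sqrt(2))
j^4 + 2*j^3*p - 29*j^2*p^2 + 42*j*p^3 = j*(j - 3*p)*(j - 2*p)*(j + 7*p)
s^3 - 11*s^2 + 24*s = s*(s - 8)*(s - 3)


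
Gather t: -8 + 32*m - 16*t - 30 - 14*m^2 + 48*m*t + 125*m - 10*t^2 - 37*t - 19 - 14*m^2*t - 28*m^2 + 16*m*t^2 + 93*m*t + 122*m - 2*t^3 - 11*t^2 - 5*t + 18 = -42*m^2 + 279*m - 2*t^3 + t^2*(16*m - 21) + t*(-14*m^2 + 141*m - 58) - 39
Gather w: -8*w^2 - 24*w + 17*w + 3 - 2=-8*w^2 - 7*w + 1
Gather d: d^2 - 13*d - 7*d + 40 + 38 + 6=d^2 - 20*d + 84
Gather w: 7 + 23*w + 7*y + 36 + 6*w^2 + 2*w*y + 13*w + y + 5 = 6*w^2 + w*(2*y + 36) + 8*y + 48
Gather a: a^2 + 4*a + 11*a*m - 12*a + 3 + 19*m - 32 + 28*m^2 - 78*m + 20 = a^2 + a*(11*m - 8) + 28*m^2 - 59*m - 9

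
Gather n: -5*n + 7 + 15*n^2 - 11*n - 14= 15*n^2 - 16*n - 7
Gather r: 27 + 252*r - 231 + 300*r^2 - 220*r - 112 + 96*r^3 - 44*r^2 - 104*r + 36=96*r^3 + 256*r^2 - 72*r - 280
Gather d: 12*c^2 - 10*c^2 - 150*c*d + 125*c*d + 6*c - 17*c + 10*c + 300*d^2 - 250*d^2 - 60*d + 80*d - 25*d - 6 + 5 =2*c^2 - c + 50*d^2 + d*(-25*c - 5) - 1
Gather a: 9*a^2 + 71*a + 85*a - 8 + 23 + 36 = 9*a^2 + 156*a + 51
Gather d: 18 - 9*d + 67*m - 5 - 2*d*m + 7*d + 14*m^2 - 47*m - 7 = d*(-2*m - 2) + 14*m^2 + 20*m + 6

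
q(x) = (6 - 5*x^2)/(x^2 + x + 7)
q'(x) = -10*x/(x^2 + x + 7) + (6 - 5*x^2)*(-2*x - 1)/(x^2 + x + 7)^2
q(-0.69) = 0.53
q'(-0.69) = 1.05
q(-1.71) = -1.05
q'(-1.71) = 1.77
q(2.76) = -1.85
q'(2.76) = -0.90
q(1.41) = -0.38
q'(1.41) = -1.22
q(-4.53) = -4.20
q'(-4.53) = 0.50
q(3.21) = -2.22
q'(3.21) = -0.76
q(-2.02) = -1.59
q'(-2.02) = 1.70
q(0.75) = 0.38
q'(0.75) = -1.02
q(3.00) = -2.05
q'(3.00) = -0.82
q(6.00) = -3.55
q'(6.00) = -0.28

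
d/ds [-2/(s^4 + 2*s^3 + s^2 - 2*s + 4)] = 4*(2*s^3 + 3*s^2 + s - 1)/(s^4 + 2*s^3 + s^2 - 2*s + 4)^2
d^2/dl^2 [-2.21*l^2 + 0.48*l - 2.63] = -4.42000000000000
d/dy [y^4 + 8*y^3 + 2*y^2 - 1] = 4*y*(y^2 + 6*y + 1)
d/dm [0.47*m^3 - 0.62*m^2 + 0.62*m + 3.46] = 1.41*m^2 - 1.24*m + 0.62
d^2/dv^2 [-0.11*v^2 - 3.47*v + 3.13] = -0.220000000000000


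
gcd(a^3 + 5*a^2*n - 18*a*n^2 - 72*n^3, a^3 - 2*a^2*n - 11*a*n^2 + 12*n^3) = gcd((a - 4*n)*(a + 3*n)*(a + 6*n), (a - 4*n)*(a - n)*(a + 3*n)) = a^2 - a*n - 12*n^2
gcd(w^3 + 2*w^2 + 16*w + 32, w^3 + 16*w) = w^2 + 16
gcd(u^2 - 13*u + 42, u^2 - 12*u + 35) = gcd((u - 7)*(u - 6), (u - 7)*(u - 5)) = u - 7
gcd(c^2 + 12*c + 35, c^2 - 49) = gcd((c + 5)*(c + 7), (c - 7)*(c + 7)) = c + 7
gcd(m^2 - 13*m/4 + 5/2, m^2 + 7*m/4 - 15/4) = m - 5/4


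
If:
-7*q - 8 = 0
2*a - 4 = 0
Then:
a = 2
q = -8/7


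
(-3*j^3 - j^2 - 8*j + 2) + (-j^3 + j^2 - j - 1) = -4*j^3 - 9*j + 1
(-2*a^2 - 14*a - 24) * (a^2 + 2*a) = -2*a^4 - 18*a^3 - 52*a^2 - 48*a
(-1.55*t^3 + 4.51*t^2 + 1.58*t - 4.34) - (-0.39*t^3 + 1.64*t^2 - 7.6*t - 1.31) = -1.16*t^3 + 2.87*t^2 + 9.18*t - 3.03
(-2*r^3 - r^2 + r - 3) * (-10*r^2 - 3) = 20*r^5 + 10*r^4 - 4*r^3 + 33*r^2 - 3*r + 9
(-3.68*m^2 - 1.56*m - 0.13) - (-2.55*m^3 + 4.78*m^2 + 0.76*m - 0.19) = 2.55*m^3 - 8.46*m^2 - 2.32*m + 0.06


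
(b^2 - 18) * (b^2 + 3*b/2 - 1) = b^4 + 3*b^3/2 - 19*b^2 - 27*b + 18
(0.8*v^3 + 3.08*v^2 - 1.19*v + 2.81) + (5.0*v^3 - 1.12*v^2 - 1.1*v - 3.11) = 5.8*v^3 + 1.96*v^2 - 2.29*v - 0.3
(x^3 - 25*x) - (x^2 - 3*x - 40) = x^3 - x^2 - 22*x + 40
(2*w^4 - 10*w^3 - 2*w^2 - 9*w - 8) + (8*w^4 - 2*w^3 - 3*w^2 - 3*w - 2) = 10*w^4 - 12*w^3 - 5*w^2 - 12*w - 10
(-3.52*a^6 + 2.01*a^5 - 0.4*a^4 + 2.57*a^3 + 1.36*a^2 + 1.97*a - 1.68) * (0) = 0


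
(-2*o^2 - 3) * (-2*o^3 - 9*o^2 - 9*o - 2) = 4*o^5 + 18*o^4 + 24*o^3 + 31*o^2 + 27*o + 6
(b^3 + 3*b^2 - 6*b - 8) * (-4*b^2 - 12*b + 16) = -4*b^5 - 24*b^4 + 4*b^3 + 152*b^2 - 128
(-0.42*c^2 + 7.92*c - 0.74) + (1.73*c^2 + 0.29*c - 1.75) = 1.31*c^2 + 8.21*c - 2.49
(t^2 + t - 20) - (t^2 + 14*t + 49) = -13*t - 69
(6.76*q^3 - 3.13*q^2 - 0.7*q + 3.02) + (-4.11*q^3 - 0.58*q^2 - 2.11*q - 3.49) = 2.65*q^3 - 3.71*q^2 - 2.81*q - 0.47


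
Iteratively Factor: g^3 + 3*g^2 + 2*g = (g + 2)*(g^2 + g) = (g + 1)*(g + 2)*(g)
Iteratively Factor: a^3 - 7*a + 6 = (a + 3)*(a^2 - 3*a + 2) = (a - 1)*(a + 3)*(a - 2)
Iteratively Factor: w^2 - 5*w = (w - 5)*(w)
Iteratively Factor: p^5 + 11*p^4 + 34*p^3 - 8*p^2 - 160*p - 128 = (p - 2)*(p^4 + 13*p^3 + 60*p^2 + 112*p + 64) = (p - 2)*(p + 4)*(p^3 + 9*p^2 + 24*p + 16) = (p - 2)*(p + 4)^2*(p^2 + 5*p + 4) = (p - 2)*(p + 1)*(p + 4)^2*(p + 4)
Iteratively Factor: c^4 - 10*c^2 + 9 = (c + 3)*(c^3 - 3*c^2 - c + 3) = (c + 1)*(c + 3)*(c^2 - 4*c + 3) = (c - 3)*(c + 1)*(c + 3)*(c - 1)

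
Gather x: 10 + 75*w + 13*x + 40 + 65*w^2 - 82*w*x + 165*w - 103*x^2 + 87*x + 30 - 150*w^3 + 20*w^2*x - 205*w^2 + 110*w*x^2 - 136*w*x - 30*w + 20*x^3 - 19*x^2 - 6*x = -150*w^3 - 140*w^2 + 210*w + 20*x^3 + x^2*(110*w - 122) + x*(20*w^2 - 218*w + 94) + 80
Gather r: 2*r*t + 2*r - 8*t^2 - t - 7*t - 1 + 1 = r*(2*t + 2) - 8*t^2 - 8*t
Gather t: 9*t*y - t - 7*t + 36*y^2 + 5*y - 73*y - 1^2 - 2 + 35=t*(9*y - 8) + 36*y^2 - 68*y + 32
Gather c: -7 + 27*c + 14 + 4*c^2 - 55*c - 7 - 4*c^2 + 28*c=0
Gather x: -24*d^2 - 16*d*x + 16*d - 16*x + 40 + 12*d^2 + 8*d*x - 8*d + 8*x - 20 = -12*d^2 + 8*d + x*(-8*d - 8) + 20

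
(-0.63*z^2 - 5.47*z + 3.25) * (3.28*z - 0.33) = -2.0664*z^3 - 17.7337*z^2 + 12.4651*z - 1.0725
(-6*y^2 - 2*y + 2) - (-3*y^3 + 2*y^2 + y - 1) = 3*y^3 - 8*y^2 - 3*y + 3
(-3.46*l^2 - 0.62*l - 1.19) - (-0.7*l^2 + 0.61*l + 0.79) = -2.76*l^2 - 1.23*l - 1.98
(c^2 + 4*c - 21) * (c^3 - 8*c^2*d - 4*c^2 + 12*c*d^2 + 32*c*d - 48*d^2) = c^5 - 8*c^4*d + 12*c^3*d^2 - 37*c^3 + 296*c^2*d + 84*c^2 - 444*c*d^2 - 672*c*d + 1008*d^2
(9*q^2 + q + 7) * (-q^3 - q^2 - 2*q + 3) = -9*q^5 - 10*q^4 - 26*q^3 + 18*q^2 - 11*q + 21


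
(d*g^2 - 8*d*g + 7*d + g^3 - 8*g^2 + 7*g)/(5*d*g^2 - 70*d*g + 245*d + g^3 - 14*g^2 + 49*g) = (d*g - d + g^2 - g)/(5*d*g - 35*d + g^2 - 7*g)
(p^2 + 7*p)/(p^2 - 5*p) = (p + 7)/(p - 5)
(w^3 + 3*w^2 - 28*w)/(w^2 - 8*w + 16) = w*(w + 7)/(w - 4)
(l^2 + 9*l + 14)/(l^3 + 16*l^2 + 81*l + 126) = (l + 2)/(l^2 + 9*l + 18)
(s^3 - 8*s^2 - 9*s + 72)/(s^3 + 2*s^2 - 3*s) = (s^2 - 11*s + 24)/(s*(s - 1))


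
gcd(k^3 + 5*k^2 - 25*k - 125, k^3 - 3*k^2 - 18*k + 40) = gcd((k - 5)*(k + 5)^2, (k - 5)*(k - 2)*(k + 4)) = k - 5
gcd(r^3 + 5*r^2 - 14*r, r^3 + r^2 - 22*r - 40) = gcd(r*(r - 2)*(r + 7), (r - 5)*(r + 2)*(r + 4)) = 1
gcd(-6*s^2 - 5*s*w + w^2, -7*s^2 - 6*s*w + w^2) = s + w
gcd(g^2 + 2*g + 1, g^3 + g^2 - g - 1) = g^2 + 2*g + 1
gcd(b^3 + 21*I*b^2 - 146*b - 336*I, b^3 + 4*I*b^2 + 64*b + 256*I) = b + 8*I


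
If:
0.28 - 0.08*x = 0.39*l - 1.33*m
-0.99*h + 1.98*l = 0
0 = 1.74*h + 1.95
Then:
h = -1.12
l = -0.56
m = 0.0601503759398496*x - 0.374837956961369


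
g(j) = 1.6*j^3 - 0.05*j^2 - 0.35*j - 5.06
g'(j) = 4.8*j^2 - 0.1*j - 0.35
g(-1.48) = -9.84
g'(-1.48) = 10.31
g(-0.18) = -5.01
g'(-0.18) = -0.18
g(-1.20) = -7.48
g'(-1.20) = 6.68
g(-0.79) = -5.60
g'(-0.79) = 2.72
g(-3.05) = -49.85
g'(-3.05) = 44.61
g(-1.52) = -10.26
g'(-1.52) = 10.89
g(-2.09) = -19.15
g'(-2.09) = 20.83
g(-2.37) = -25.81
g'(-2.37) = 26.85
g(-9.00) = -1172.36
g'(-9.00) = 389.35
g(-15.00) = -5411.06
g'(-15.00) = 1081.15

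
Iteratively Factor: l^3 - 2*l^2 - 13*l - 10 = (l - 5)*(l^2 + 3*l + 2) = (l - 5)*(l + 2)*(l + 1)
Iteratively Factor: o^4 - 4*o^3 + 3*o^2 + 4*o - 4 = (o - 1)*(o^3 - 3*o^2 + 4) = (o - 2)*(o - 1)*(o^2 - o - 2) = (o - 2)*(o - 1)*(o + 1)*(o - 2)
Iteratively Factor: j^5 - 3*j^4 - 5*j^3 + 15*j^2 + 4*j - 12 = (j - 1)*(j^4 - 2*j^3 - 7*j^2 + 8*j + 12) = (j - 2)*(j - 1)*(j^3 - 7*j - 6) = (j - 2)*(j - 1)*(j + 1)*(j^2 - j - 6) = (j - 3)*(j - 2)*(j - 1)*(j + 1)*(j + 2)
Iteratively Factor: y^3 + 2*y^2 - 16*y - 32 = (y - 4)*(y^2 + 6*y + 8) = (y - 4)*(y + 2)*(y + 4)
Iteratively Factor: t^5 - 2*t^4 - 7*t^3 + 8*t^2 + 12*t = (t + 2)*(t^4 - 4*t^3 + t^2 + 6*t) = t*(t + 2)*(t^3 - 4*t^2 + t + 6) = t*(t - 2)*(t + 2)*(t^2 - 2*t - 3) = t*(t - 2)*(t + 1)*(t + 2)*(t - 3)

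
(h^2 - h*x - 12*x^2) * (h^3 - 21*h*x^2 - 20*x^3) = h^5 - h^4*x - 33*h^3*x^2 + h^2*x^3 + 272*h*x^4 + 240*x^5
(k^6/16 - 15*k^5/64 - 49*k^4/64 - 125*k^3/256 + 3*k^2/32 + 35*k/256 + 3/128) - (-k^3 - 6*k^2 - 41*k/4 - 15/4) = k^6/16 - 15*k^5/64 - 49*k^4/64 + 131*k^3/256 + 195*k^2/32 + 2659*k/256 + 483/128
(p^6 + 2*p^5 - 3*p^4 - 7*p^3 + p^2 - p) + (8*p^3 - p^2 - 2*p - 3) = p^6 + 2*p^5 - 3*p^4 + p^3 - 3*p - 3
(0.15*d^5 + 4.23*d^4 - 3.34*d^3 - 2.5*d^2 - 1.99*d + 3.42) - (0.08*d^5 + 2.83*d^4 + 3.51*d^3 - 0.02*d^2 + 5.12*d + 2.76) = 0.07*d^5 + 1.4*d^4 - 6.85*d^3 - 2.48*d^2 - 7.11*d + 0.66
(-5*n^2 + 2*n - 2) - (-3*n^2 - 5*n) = -2*n^2 + 7*n - 2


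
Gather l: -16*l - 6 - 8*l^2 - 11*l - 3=-8*l^2 - 27*l - 9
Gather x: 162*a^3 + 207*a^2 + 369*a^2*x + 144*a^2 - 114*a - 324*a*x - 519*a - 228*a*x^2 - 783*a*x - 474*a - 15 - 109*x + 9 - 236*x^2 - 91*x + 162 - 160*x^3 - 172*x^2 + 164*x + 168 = 162*a^3 + 351*a^2 - 1107*a - 160*x^3 + x^2*(-228*a - 408) + x*(369*a^2 - 1107*a - 36) + 324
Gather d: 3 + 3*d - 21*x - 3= 3*d - 21*x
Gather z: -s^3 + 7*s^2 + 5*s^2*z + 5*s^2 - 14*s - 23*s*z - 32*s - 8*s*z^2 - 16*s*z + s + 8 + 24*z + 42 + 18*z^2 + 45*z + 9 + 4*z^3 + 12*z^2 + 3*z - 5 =-s^3 + 12*s^2 - 45*s + 4*z^3 + z^2*(30 - 8*s) + z*(5*s^2 - 39*s + 72) + 54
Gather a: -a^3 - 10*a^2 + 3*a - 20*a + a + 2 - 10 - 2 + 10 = -a^3 - 10*a^2 - 16*a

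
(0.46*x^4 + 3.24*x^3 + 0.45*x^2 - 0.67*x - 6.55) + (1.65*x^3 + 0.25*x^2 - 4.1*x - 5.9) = 0.46*x^4 + 4.89*x^3 + 0.7*x^2 - 4.77*x - 12.45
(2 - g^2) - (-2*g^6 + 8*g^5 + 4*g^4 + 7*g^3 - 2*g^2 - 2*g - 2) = 2*g^6 - 8*g^5 - 4*g^4 - 7*g^3 + g^2 + 2*g + 4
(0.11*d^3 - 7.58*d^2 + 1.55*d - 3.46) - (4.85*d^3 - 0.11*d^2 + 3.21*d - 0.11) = -4.74*d^3 - 7.47*d^2 - 1.66*d - 3.35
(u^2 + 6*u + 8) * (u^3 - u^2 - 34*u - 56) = u^5 + 5*u^4 - 32*u^3 - 268*u^2 - 608*u - 448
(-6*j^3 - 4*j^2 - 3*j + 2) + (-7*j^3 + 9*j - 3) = -13*j^3 - 4*j^2 + 6*j - 1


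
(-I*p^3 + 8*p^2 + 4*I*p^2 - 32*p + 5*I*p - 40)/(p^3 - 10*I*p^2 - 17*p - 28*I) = (-I*p^3 + 4*p^2*(2 + I) + p*(-32 + 5*I) - 40)/(p^3 - 10*I*p^2 - 17*p - 28*I)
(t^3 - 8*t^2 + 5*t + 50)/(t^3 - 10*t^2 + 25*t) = (t + 2)/t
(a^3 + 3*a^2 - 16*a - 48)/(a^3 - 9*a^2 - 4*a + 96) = (a + 4)/(a - 8)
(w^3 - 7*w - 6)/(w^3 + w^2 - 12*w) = (w^2 + 3*w + 2)/(w*(w + 4))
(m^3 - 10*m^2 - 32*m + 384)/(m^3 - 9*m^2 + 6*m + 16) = (m^2 - 2*m - 48)/(m^2 - m - 2)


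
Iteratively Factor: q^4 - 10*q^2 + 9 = (q - 3)*(q^3 + 3*q^2 - q - 3) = (q - 3)*(q - 1)*(q^2 + 4*q + 3) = (q - 3)*(q - 1)*(q + 3)*(q + 1)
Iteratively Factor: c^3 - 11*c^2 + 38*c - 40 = (c - 4)*(c^2 - 7*c + 10) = (c - 4)*(c - 2)*(c - 5)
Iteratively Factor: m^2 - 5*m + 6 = (m - 2)*(m - 3)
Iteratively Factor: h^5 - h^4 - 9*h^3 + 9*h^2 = (h - 1)*(h^4 - 9*h^2) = (h - 3)*(h - 1)*(h^3 + 3*h^2) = h*(h - 3)*(h - 1)*(h^2 + 3*h) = h*(h - 3)*(h - 1)*(h + 3)*(h)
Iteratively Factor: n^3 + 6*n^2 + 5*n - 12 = (n + 3)*(n^2 + 3*n - 4) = (n + 3)*(n + 4)*(n - 1)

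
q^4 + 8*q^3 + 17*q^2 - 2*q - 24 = (q - 1)*(q + 2)*(q + 3)*(q + 4)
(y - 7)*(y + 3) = y^2 - 4*y - 21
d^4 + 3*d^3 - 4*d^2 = d^2*(d - 1)*(d + 4)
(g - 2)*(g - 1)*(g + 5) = g^3 + 2*g^2 - 13*g + 10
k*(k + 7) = k^2 + 7*k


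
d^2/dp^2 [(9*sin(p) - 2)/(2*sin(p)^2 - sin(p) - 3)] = (-36*sin(p)^4 + 50*sin(p)^3 - 314*sin(p)^2 + 343*sin(p) - 82)/((sin(p) + 1)^2*(2*sin(p) - 3)^3)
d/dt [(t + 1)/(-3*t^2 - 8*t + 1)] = 3*(t^2 + 2*t + 3)/(9*t^4 + 48*t^3 + 58*t^2 - 16*t + 1)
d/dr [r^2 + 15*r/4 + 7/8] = 2*r + 15/4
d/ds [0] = 0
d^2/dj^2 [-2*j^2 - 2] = -4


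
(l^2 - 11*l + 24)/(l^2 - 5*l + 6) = (l - 8)/(l - 2)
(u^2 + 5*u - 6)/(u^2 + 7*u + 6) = (u - 1)/(u + 1)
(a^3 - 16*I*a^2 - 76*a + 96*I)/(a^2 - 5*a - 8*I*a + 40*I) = (a^2 - 8*I*a - 12)/(a - 5)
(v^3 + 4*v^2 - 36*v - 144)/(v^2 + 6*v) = v - 2 - 24/v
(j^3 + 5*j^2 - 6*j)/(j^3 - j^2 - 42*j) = (j - 1)/(j - 7)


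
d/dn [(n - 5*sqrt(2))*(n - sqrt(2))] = 2*n - 6*sqrt(2)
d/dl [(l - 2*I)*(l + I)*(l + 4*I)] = 3*l^2 + 6*I*l + 6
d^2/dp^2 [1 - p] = 0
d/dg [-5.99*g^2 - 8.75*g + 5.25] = -11.98*g - 8.75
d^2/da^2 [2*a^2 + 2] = 4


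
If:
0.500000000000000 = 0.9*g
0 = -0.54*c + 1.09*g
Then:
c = 1.12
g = 0.56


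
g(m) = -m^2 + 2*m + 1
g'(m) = 2 - 2*m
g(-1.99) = -6.94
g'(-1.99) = 5.98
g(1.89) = 1.21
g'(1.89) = -1.78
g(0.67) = 1.89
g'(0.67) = 0.66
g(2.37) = 0.12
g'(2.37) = -2.74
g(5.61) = -19.25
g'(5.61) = -9.22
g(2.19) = 0.58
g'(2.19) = -2.38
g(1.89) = 1.21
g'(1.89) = -1.78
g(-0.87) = -1.50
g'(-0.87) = 3.74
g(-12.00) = -167.00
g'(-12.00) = 26.00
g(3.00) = -2.00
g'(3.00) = -4.00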